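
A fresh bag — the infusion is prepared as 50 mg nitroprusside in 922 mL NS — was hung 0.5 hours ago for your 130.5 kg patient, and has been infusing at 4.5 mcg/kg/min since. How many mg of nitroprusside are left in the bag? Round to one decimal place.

Dose = 4.5 mcg/kg/min × 130.5 kg = 587.25 mcg/min
587.25 mcg/min × 60 min/hr = 35235 mcg/hr
Concentration = 50 mg ÷ 922 mL = 0.05422993 mg/mL = 54.22993 mcg/mL
Rate = 35235 mcg/hr ÷ 54.22993 mcg/mL = 649.7334 mL/hr
Volume infused = 649.7334 mL/hr × 0.5 hr = 324.8667 mL
Volume remaining = 922 − 324.8667 = 597.1333 mL
Drug remaining = 597.1333 mL × 54.22993 mcg/mL = 32382.5 mcg = 32.3825 mg

32.4 mg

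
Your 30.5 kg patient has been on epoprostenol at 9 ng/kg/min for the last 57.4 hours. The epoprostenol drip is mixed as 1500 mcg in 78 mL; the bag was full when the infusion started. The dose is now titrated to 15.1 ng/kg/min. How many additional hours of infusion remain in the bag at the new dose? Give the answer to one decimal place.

20.1 hours

Initial rate:
Dose = 9 ng/kg/min × 30.5 kg = 274.5 ng/min
274.5 ng/min × 60 min/hr = 16470 ng/hr
Concentration = 1500 mcg ÷ 78 mL = 19.23077 mcg/mL = 19230.77 ng/mL
Rate = 16470 ng/hr ÷ 19230.77 ng/mL = 0.85644 mL/hr
Volume infused so far = 0.85644 mL/hr × 57.4 hr = 49.15966 mL
Volume remaining = 78 − 49.15966 = 28.84034 mL
New rate:
Dose = 15.1 ng/kg/min × 30.5 kg = 460.55 ng/min
460.55 ng/min × 60 min/hr = 27633 ng/hr
Rate = 27633 ng/hr ÷ 19230.77 ng/mL = 1.436916 mL/hr
Time remaining = 28.84034 mL ÷ 1.436916 mL/hr = 20.071 hr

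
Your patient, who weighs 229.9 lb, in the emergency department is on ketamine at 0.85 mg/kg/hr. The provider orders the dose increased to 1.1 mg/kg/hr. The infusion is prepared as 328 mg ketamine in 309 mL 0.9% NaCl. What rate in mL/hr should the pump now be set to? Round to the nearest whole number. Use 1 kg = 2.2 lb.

Weight = 229.9 lb ÷ 2.2 lb/kg = 104.5 kg
Dose = 1.1 mg/kg/hr × 104.5 kg = 114.95 mg/hr
Concentration = 328 mg ÷ 309 mL = 1.061489 mg/mL
Rate = 114.95 mg/hr ÷ 1.061489 mg/mL = 108.2913 mL/hr

108 mL/hr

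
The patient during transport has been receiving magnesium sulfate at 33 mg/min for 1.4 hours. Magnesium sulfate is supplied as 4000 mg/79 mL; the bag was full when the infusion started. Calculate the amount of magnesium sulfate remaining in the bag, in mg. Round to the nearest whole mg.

1228 mg

33 mg/min × 60 min/hr = 1980 mg/hr
Concentration = 4000 mg ÷ 79 mL = 50.63291 mg/mL
Rate = 1980 mg/hr ÷ 50.63291 mg/mL = 39.105 mL/hr
Volume infused = 39.105 mL/hr × 1.4 hr = 54.747 mL
Volume remaining = 79 − 54.747 = 24.253 mL
Drug remaining = 24.253 mL × 50.63291 mg/mL = 1228 mg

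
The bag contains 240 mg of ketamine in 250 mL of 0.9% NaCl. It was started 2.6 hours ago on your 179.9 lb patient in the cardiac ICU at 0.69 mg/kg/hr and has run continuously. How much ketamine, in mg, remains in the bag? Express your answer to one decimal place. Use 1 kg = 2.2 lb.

93.3 mg

Weight = 179.9 lb ÷ 2.2 lb/kg = 81.77273 kg
Dose = 0.69 mg/kg/hr × 81.77273 kg = 56.42318 mg/hr
Concentration = 240 mg ÷ 250 mL = 0.96 mg/mL
Rate = 56.42318 mg/hr ÷ 0.96 mg/mL = 58.77415 mL/hr
Volume infused = 58.77415 mL/hr × 2.6 hr = 152.8128 mL
Volume remaining = 250 − 152.8128 = 97.18722 mL
Drug remaining = 97.18722 mL × 0.96 mg/mL = 93.29973 mg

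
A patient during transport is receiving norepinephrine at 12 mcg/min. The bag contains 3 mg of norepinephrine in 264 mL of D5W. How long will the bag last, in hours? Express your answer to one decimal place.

4.2 hours

12 mcg/min × 60 min/hr = 720 mcg/hr
Concentration = 3 mg ÷ 264 mL = 0.01136364 mg/mL = 11.36364 mcg/mL
Rate = 720 mcg/hr ÷ 11.36364 mcg/mL = 63.36 mL/hr
Duration = 264 mL ÷ 63.36 mL/hr = 4.166667 hr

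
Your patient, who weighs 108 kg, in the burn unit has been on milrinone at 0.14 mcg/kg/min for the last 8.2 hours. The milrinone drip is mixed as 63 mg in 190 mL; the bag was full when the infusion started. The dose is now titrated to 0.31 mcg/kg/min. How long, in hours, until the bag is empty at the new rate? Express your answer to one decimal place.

Initial rate:
Dose = 0.14 mcg/kg/min × 108 kg = 15.12 mcg/min
15.12 mcg/min × 60 min/hr = 907.2 mcg/hr
Concentration = 63 mg ÷ 190 mL = 0.3315789 mg/mL = 331.5789 mcg/mL
Rate = 907.2 mcg/hr ÷ 331.5789 mcg/mL = 2.736 mL/hr
Volume infused so far = 2.736 mL/hr × 8.2 hr = 22.4352 mL
Volume remaining = 190 − 22.4352 = 167.5648 mL
New rate:
Dose = 0.31 mcg/kg/min × 108 kg = 33.48 mcg/min
33.48 mcg/min × 60 min/hr = 2008.8 mcg/hr
Rate = 2008.8 mcg/hr ÷ 331.5789 mcg/mL = 6.058286 mL/hr
Time remaining = 167.5648 mL ÷ 6.058286 mL/hr = 27.65878 hr

27.7 hours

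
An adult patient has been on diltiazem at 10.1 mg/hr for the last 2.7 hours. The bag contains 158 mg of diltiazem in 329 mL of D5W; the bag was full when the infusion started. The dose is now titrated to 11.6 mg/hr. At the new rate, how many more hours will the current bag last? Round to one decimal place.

Initial rate:
Concentration = 158 mg ÷ 329 mL = 0.4802432 mg/mL
Rate = 10.1 mg/hr ÷ 0.4802432 mg/mL = 21.03101 mL/hr
Volume infused so far = 21.03101 mL/hr × 2.7 hr = 56.78373 mL
Volume remaining = 329 − 56.78373 = 272.2163 mL
New rate:
Rate = 11.6 mg/hr ÷ 0.4802432 mg/mL = 24.15443 mL/hr
Time remaining = 272.2163 mL ÷ 24.15443 mL/hr = 11.26983 hr

11.3 hours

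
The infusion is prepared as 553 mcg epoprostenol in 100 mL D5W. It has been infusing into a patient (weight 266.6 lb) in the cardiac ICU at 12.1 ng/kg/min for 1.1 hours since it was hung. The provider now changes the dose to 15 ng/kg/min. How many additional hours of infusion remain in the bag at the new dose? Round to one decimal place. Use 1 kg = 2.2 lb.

4.2 hours

Initial rate:
Weight = 266.6 lb ÷ 2.2 lb/kg = 121.1818 kg
Dose = 12.1 ng/kg/min × 121.1818 kg = 1466.3 ng/min
1466.3 ng/min × 60 min/hr = 87978 ng/hr
Concentration = 553 mcg ÷ 100 mL = 5.53 mcg/mL = 5530 ng/mL
Rate = 87978 ng/hr ÷ 5530 ng/mL = 15.90922 mL/hr
Volume infused so far = 15.90922 mL/hr × 1.1 hr = 17.50014 mL
Volume remaining = 100 − 17.50014 = 82.49986 mL
New rate:
Dose = 15 ng/kg/min × 121.1818 kg = 1817.727 ng/min
1817.727 ng/min × 60 min/hr = 109063.6 ng/hr
Rate = 109063.6 ng/hr ÷ 5530 ng/mL = 19.72218 mL/hr
Time remaining = 82.49986 mL ÷ 19.72218 mL/hr = 4.183101 hr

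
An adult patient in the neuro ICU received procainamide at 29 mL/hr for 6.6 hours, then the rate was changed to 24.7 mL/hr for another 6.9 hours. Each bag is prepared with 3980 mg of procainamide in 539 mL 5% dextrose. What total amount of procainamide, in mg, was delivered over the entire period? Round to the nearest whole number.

2672 mg

Concentration = 3980 mg ÷ 539 mL = 7.384045 mg/mL
Stage 1: 29 mL/hr × 6.6 hr = 191.4 mL → 191.4 mL × 7.384045 mg/mL = 1413.306 mg
Stage 2: 24.7 mL/hr × 6.9 hr = 170.43 mL → 170.43 mL × 7.384045 mg/mL = 1258.463 mg
Total = 1413.306 + 1258.463 = 2671.769 mg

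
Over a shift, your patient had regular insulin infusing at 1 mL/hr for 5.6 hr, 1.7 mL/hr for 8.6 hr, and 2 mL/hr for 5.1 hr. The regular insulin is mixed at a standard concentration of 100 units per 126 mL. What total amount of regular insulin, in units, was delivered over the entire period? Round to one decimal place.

24.1 units

Concentration = 100 units ÷ 126 mL = 0.7936508 units/mL
Stage 1: 1 mL/hr × 5.6 hr = 5.6 mL → 5.6 mL × 0.7936508 units/mL = 4.444444 units
Stage 2: 1.7 mL/hr × 8.6 hr = 14.62 mL → 14.62 mL × 0.7936508 units/mL = 11.60317 units
Stage 3: 2 mL/hr × 5.1 hr = 10.2 mL → 10.2 mL × 0.7936508 units/mL = 8.095238 units
Total = 4.444444 + 11.60317 + 8.095238 = 24.14286 units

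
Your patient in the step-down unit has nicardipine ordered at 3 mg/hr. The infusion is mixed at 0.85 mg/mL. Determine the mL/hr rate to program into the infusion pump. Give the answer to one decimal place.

3.5 mL/hr

Rate = 3 mg/hr ÷ 0.85 mg/mL = 3.529412 mL/hr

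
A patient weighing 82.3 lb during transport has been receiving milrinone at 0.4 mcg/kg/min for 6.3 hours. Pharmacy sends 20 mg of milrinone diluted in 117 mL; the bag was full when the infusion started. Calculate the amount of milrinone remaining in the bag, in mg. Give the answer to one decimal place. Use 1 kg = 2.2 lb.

Weight = 82.3 lb ÷ 2.2 lb/kg = 37.40909 kg
Dose = 0.4 mcg/kg/min × 37.40909 kg = 14.96364 mcg/min
14.96364 mcg/min × 60 min/hr = 897.8182 mcg/hr
Concentration = 20 mg ÷ 117 mL = 0.1709402 mg/mL = 170.9402 mcg/mL
Rate = 897.8182 mcg/hr ÷ 170.9402 mcg/mL = 5.252236 mL/hr
Volume infused = 5.252236 mL/hr × 6.3 hr = 33.08909 mL
Volume remaining = 117 − 33.08909 = 83.91091 mL
Drug remaining = 83.91091 mL × 170.9402 mcg/mL = 14343.75 mcg = 14.34375 mg

14.3 mg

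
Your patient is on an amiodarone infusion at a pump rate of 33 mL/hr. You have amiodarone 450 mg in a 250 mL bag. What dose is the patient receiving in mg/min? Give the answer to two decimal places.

Concentration = 450 mg ÷ 250 mL = 1.8 mg/mL
Drug rate = 33 mL/hr × 1.8 mg/mL = 59.4 mg/hr
59.4 mg/hr ÷ 60 min/hr = 0.99 mg/min

0.99 mg/min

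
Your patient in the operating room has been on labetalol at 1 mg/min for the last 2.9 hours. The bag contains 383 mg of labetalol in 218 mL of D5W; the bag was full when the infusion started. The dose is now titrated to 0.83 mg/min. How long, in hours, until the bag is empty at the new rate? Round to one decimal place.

4.2 hours

Initial rate:
1 mg/min × 60 min/hr = 60 mg/hr
Concentration = 383 mg ÷ 218 mL = 1.756881 mg/mL
Rate = 60 mg/hr ÷ 1.756881 mg/mL = 34.15144 mL/hr
Volume infused so far = 34.15144 mL/hr × 2.9 hr = 99.03916 mL
Volume remaining = 218 − 99.03916 = 118.9608 mL
New rate:
0.83 mg/min × 60 min/hr = 49.8 mg/hr
Rate = 49.8 mg/hr ÷ 1.756881 mg/mL = 28.34569 mL/hr
Time remaining = 118.9608 mL ÷ 28.34569 mL/hr = 4.196787 hr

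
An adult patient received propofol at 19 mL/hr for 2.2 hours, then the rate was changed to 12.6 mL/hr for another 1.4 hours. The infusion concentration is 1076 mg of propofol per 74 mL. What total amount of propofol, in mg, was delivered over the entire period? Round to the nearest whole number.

864 mg

Concentration = 1076 mg ÷ 74 mL = 14.54054 mg/mL
Stage 1: 19 mL/hr × 2.2 hr = 41.8 mL → 41.8 mL × 14.54054 mg/mL = 607.7946 mg
Stage 2: 12.6 mL/hr × 1.4 hr = 17.64 mL → 17.64 mL × 14.54054 mg/mL = 256.4951 mg
Total = 607.7946 + 256.4951 = 864.2897 mg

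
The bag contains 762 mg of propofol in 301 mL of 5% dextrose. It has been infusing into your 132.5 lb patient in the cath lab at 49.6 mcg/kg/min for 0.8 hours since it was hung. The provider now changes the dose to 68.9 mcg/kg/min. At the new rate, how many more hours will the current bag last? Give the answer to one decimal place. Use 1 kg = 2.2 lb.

Initial rate:
Weight = 132.5 lb ÷ 2.2 lb/kg = 60.22727 kg
Dose = 49.6 mcg/kg/min × 60.22727 kg = 2987.273 mcg/min
2987.273 mcg/min × 60 min/hr = 179236.4 mcg/hr
Concentration = 762 mg ÷ 301 mL = 2.531561 mg/mL = 2531.561 mcg/mL
Rate = 179236.4 mcg/hr ÷ 2531.561 mcg/mL = 70.80072 mL/hr
Volume infused so far = 70.80072 mL/hr × 0.8 hr = 56.64057 mL
Volume remaining = 301 − 56.64057 = 244.3594 mL
New rate:
Dose = 68.9 mcg/kg/min × 60.22727 kg = 4149.659 mcg/min
4149.659 mcg/min × 60 min/hr = 248979.5 mcg/hr
Rate = 248979.5 mcg/hr ÷ 2531.561 mcg/mL = 98.35019 mL/hr
Time remaining = 244.3594 mL ÷ 98.35019 mL/hr = 2.484585 hr

2.5 hours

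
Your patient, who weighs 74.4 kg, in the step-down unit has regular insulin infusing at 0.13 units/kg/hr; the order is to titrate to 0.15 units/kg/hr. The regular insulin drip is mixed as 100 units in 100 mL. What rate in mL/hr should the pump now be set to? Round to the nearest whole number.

11 mL/hr

Dose = 0.15 units/kg/hr × 74.4 kg = 11.16 units/hr
Concentration = 100 units ÷ 100 mL = 1 units/mL
Rate = 11.16 units/hr ÷ 1 units/mL = 11.16 mL/hr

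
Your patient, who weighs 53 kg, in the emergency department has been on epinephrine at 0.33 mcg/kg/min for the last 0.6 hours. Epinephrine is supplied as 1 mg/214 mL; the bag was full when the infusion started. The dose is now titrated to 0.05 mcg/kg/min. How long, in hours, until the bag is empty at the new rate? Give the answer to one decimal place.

Initial rate:
Dose = 0.33 mcg/kg/min × 53 kg = 17.49 mcg/min
17.49 mcg/min × 60 min/hr = 1049.4 mcg/hr
Concentration = 1 mg ÷ 214 mL = 0.004672897 mg/mL = 4.672897 mcg/mL
Rate = 1049.4 mcg/hr ÷ 4.672897 mcg/mL = 224.5716 mL/hr
Volume infused so far = 224.5716 mL/hr × 0.6 hr = 134.743 mL
Volume remaining = 214 − 134.743 = 79.25704 mL
New rate:
Dose = 0.05 mcg/kg/min × 53 kg = 2.65 mcg/min
2.65 mcg/min × 60 min/hr = 159 mcg/hr
Rate = 159 mcg/hr ÷ 4.672897 mcg/mL = 34.026 mL/hr
Time remaining = 79.25704 mL ÷ 34.026 mL/hr = 2.329308 hr

2.3 hours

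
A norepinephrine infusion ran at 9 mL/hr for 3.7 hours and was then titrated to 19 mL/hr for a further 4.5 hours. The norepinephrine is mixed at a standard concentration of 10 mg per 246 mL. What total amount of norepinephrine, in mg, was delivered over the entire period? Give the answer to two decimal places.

Concentration = 10 mg ÷ 246 mL = 0.04065041 mg/mL
Stage 1: 9 mL/hr × 3.7 hr = 33.3 mL → 33.3 mL × 0.04065041 mg/mL = 1.353659 mg
Stage 2: 19 mL/hr × 4.5 hr = 85.5 mL → 85.5 mL × 0.04065041 mg/mL = 3.47561 mg
Total = 1.353659 + 3.47561 = 4.829268 mg

4.83 mg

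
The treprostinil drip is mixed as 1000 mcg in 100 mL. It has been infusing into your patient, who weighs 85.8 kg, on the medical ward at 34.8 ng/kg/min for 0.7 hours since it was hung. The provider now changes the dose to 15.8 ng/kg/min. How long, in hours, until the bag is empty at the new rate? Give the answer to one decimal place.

Initial rate:
Dose = 34.8 ng/kg/min × 85.8 kg = 2985.84 ng/min
2985.84 ng/min × 60 min/hr = 179150.4 ng/hr
Concentration = 1000 mcg ÷ 100 mL = 10 mcg/mL = 10000 ng/mL
Rate = 179150.4 ng/hr ÷ 10000 ng/mL = 17.91504 mL/hr
Volume infused so far = 17.91504 mL/hr × 0.7 hr = 12.54053 mL
Volume remaining = 100 − 12.54053 = 87.45947 mL
New rate:
Dose = 15.8 ng/kg/min × 85.8 kg = 1355.64 ng/min
1355.64 ng/min × 60 min/hr = 81338.4 ng/hr
Rate = 81338.4 ng/hr ÷ 10000 ng/mL = 8.13384 mL/hr
Time remaining = 87.45947 mL ÷ 8.13384 mL/hr = 10.75254 hr

10.8 hours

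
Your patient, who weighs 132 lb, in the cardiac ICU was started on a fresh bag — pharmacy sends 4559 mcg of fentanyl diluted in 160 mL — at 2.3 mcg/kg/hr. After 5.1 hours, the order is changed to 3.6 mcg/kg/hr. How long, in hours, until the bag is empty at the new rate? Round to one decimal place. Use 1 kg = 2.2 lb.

17.8 hours

Initial rate:
Weight = 132 lb ÷ 2.2 lb/kg = 60 kg
Dose = 2.3 mcg/kg/hr × 60 kg = 138 mcg/hr
Concentration = 4559 mcg ÷ 160 mL = 28.49375 mcg/mL
Rate = 138 mcg/hr ÷ 28.49375 mcg/mL = 4.843167 mL/hr
Volume infused so far = 4.843167 mL/hr × 5.1 hr = 24.70015 mL
Volume remaining = 160 − 24.70015 = 135.2998 mL
New rate:
Dose = 3.6 mcg/kg/hr × 60 kg = 216 mcg/hr
Rate = 216 mcg/hr ÷ 28.49375 mcg/mL = 7.58061 mL/hr
Time remaining = 135.2998 mL ÷ 7.58061 mL/hr = 17.84815 hr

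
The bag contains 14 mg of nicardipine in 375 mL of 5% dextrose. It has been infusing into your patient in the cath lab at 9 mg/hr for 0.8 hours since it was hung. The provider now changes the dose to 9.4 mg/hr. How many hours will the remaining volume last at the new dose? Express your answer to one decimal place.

Initial rate:
Concentration = 14 mg ÷ 375 mL = 0.03733333 mg/mL
Rate = 9 mg/hr ÷ 0.03733333 mg/mL = 241.0714 mL/hr
Volume infused so far = 241.0714 mL/hr × 0.8 hr = 192.8571 mL
Volume remaining = 375 − 192.8571 = 182.1429 mL
New rate:
Rate = 9.4 mg/hr ÷ 0.03733333 mg/mL = 251.7857 mL/hr
Time remaining = 182.1429 mL ÷ 251.7857 mL/hr = 0.7234043 hr

0.7 hours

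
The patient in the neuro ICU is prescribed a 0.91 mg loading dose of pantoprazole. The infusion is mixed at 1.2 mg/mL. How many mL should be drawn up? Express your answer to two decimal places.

Volume = 0.91 mg ÷ 1.2 mg/mL = 0.7583333 mL

0.76 mL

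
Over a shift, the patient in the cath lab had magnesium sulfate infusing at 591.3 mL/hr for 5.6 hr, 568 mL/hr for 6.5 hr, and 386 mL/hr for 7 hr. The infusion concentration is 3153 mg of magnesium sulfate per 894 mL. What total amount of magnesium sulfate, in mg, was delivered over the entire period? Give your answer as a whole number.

Concentration = 3153 mg ÷ 894 mL = 3.526846 mg/mL
Stage 1: 591.3 mL/hr × 5.6 hr = 3311.28 mL → 3311.28 mL × 3.526846 mg/mL = 11678.37 mg
Stage 2: 568 mL/hr × 6.5 hr = 3692 mL → 3692 mL × 3.526846 mg/mL = 13021.11 mg
Stage 3: 386 mL/hr × 7 hr = 2702 mL → 2702 mL × 3.526846 mg/mL = 9529.537 mg
Total = 11678.37 + 13021.11 + 9529.537 = 34229.02 mg

34229 mg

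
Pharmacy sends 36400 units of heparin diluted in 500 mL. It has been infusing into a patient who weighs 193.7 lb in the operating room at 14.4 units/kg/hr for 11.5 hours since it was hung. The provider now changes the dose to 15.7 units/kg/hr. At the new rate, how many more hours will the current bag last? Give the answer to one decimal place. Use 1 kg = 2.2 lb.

15.8 hours

Initial rate:
Weight = 193.7 lb ÷ 2.2 lb/kg = 88.04545 kg
Dose = 14.4 units/kg/hr × 88.04545 kg = 1267.855 units/hr
Concentration = 36400 units ÷ 500 mL = 72.8 units/mL
Rate = 1267.855 units/hr ÷ 72.8 units/mL = 17.41558 mL/hr
Volume infused so far = 17.41558 mL/hr × 11.5 hr = 200.2792 mL
Volume remaining = 500 − 200.2792 = 299.7208 mL
New rate:
Dose = 15.7 units/kg/hr × 88.04545 kg = 1382.314 units/hr
Rate = 1382.314 units/hr ÷ 72.8 units/mL = 18.98782 mL/hr
Time remaining = 299.7208 mL ÷ 18.98782 mL/hr = 15.78489 hr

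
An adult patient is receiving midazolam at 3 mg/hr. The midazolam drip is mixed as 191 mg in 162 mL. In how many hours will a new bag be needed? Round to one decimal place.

Concentration = 191 mg ÷ 162 mL = 1.179012 mg/mL
Rate = 3 mg/hr ÷ 1.179012 mg/mL = 2.544503 mL/hr
Duration = 162 mL ÷ 2.544503 mL/hr = 63.66667 hr

63.7 hours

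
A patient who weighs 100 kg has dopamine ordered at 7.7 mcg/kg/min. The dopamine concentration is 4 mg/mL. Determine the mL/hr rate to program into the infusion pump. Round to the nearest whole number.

Dose = 7.7 mcg/kg/min × 100 kg = 770 mcg/min
770 mcg/min × 60 min/hr = 46200 mcg/hr
Concentration = 4 mg/mL = 4000 mcg/mL
Rate = 46200 mcg/hr ÷ 4000 mcg/mL = 11.55 mL/hr

12 mL/hr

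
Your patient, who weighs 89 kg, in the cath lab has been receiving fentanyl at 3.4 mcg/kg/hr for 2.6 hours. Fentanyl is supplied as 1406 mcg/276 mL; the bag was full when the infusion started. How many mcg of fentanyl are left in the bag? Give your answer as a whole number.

619 mcg

Dose = 3.4 mcg/kg/hr × 89 kg = 302.6 mcg/hr
Concentration = 1406 mcg ÷ 276 mL = 5.094203 mcg/mL
Rate = 302.6 mcg/hr ÷ 5.094203 mcg/mL = 59.40085 mL/hr
Volume infused = 59.40085 mL/hr × 2.6 hr = 154.4422 mL
Volume remaining = 276 − 154.4422 = 121.5578 mL
Drug remaining = 121.5578 mL × 5.094203 mcg/mL = 619.24 mcg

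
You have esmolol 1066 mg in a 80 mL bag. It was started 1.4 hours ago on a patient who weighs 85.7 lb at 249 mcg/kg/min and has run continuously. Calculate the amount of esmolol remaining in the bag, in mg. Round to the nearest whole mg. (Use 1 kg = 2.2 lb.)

Weight = 85.7 lb ÷ 2.2 lb/kg = 38.95455 kg
Dose = 249 mcg/kg/min × 38.95455 kg = 9699.682 mcg/min
9699.682 mcg/min × 60 min/hr = 581980.9 mcg/hr
Concentration = 1066 mg ÷ 80 mL = 13.325 mg/mL = 13325 mcg/mL
Rate = 581980.9 mcg/hr ÷ 13325 mcg/mL = 43.67587 mL/hr
Volume infused = 43.67587 mL/hr × 1.4 hr = 61.14621 mL
Volume remaining = 80 − 61.14621 = 18.85379 mL
Drug remaining = 18.85379 mL × 13325 mcg/mL = 251226.7 mcg = 251.2267 mg

251 mg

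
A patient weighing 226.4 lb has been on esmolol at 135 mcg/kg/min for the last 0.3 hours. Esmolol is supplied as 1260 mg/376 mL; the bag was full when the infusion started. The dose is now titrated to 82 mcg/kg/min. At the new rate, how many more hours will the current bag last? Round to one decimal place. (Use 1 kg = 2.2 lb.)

Initial rate:
Weight = 226.4 lb ÷ 2.2 lb/kg = 102.9091 kg
Dose = 135 mcg/kg/min × 102.9091 kg = 13892.73 mcg/min
13892.73 mcg/min × 60 min/hr = 833563.6 mcg/hr
Concentration = 1260 mg ÷ 376 mL = 3.351064 mg/mL = 3351.064 mcg/mL
Rate = 833563.6 mcg/hr ÷ 3351.064 mcg/mL = 248.746 mL/hr
Volume infused so far = 248.746 mL/hr × 0.3 hr = 74.62379 mL
Volume remaining = 376 − 74.62379 = 301.3762 mL
New rate:
Dose = 82 mcg/kg/min × 102.9091 kg = 8438.545 mcg/min
8438.545 mcg/min × 60 min/hr = 506312.7 mcg/hr
Rate = 506312.7 mcg/hr ÷ 3351.064 mcg/mL = 151.0901 mL/hr
Time remaining = 301.3762 mL ÷ 151.0901 mL/hr = 1.994678 hr

2.0 hours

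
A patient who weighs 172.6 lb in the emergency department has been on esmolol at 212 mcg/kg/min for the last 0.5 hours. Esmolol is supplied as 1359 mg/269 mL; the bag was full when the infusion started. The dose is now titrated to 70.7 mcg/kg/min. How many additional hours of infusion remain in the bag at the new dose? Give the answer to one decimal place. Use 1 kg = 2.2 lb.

Initial rate:
Weight = 172.6 lb ÷ 2.2 lb/kg = 78.45455 kg
Dose = 212 mcg/kg/min × 78.45455 kg = 16632.36 mcg/min
16632.36 mcg/min × 60 min/hr = 997941.8 mcg/hr
Concentration = 1359 mg ÷ 269 mL = 5.052045 mg/mL = 5052.045 mcg/mL
Rate = 997941.8 mcg/hr ÷ 5052.045 mcg/mL = 197.5323 mL/hr
Volume infused so far = 197.5323 mL/hr × 0.5 hr = 98.76613 mL
Volume remaining = 269 − 98.76613 = 170.2339 mL
New rate:
Dose = 70.7 mcg/kg/min × 78.45455 kg = 5546.736 mcg/min
5546.736 mcg/min × 60 min/hr = 332804.2 mcg/hr
Rate = 332804.2 mcg/hr ÷ 5052.045 mcg/mL = 65.87515 mL/hr
Time remaining = 170.2339 mL ÷ 65.87515 mL/hr = 2.58419 hr

2.6 hours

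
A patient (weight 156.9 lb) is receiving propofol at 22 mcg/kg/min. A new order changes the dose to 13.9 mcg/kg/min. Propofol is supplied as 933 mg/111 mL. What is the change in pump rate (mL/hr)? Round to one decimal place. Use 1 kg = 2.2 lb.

At the current dose:
Weight = 156.9 lb ÷ 2.2 lb/kg = 71.31818 kg
Dose = 22 mcg/kg/min × 71.31818 kg = 1569 mcg/min
1569 mcg/min × 60 min/hr = 94140 mcg/hr
Concentration = 933 mg ÷ 111 mL = 8.405405 mg/mL = 8405.405 mcg/mL
Rate = 94140 mcg/hr ÷ 8405.405 mcg/mL = 11.19994 mL/hr
At the new dose:
Dose = 13.9 mcg/kg/min × 71.31818 kg = 991.3227 mcg/min
991.3227 mcg/min × 60 min/hr = 59479.36 mcg/hr
Rate = 59479.36 mcg/hr ÷ 8405.405 mcg/mL = 7.076323 mL/hr
Change = 7.076323 − 11.19994 = -4.123613 mL/hr → 4.123613 mL/hr decrease

4.1 mL/hr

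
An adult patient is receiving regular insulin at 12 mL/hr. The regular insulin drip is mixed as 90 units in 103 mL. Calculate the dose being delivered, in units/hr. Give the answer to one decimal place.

Concentration = 90 units ÷ 103 mL = 0.8737864 units/mL
Drug rate = 12 mL/hr × 0.8737864 units/mL = 10.48544 units/hr

10.5 units/hr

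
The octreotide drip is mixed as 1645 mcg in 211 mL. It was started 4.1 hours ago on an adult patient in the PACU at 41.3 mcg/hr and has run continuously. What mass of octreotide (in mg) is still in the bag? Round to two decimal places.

1.48 mg

Concentration = 1645 mcg ÷ 211 mL = 7.796209 mcg/mL
Rate = 41.3 mcg/hr ÷ 7.796209 mcg/mL = 5.297447 mL/hr
Volume infused = 5.297447 mL/hr × 4.1 hr = 21.71953 mL
Volume remaining = 211 − 21.71953 = 189.2805 mL
Drug remaining = 189.2805 mL × 7.796209 mcg/mL = 1475.67 mcg = 1.47567 mg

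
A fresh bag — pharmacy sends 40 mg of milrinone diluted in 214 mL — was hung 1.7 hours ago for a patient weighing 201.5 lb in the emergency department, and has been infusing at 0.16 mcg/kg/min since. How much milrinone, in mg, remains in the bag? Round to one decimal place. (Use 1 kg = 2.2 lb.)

Weight = 201.5 lb ÷ 2.2 lb/kg = 91.59091 kg
Dose = 0.16 mcg/kg/min × 91.59091 kg = 14.65455 mcg/min
14.65455 mcg/min × 60 min/hr = 879.2727 mcg/hr
Concentration = 40 mg ÷ 214 mL = 0.1869159 mg/mL = 186.9159 mcg/mL
Rate = 879.2727 mcg/hr ÷ 186.9159 mcg/mL = 4.704109 mL/hr
Volume infused = 4.704109 mL/hr × 1.7 hr = 7.996985 mL
Volume remaining = 214 − 7.996985 = 206.003 mL
Drug remaining = 206.003 mL × 186.9159 mcg/mL = 38505.24 mcg = 38.50524 mg

38.5 mg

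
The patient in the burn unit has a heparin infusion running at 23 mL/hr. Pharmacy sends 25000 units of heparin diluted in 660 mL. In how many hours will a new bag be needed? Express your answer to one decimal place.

28.7 hours

Duration = 660 mL ÷ 23 mL/hr = 28.69565 hr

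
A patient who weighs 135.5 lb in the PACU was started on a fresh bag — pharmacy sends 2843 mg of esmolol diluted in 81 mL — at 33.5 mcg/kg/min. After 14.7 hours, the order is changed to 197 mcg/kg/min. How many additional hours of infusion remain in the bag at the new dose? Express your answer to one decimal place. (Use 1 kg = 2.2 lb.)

Initial rate:
Weight = 135.5 lb ÷ 2.2 lb/kg = 61.59091 kg
Dose = 33.5 mcg/kg/min × 61.59091 kg = 2063.295 mcg/min
2063.295 mcg/min × 60 min/hr = 123797.7 mcg/hr
Concentration = 2843 mg ÷ 81 mL = 35.09877 mg/mL = 35098.77 mcg/mL
Rate = 123797.7 mcg/hr ÷ 35098.77 mcg/mL = 3.527125 mL/hr
Volume infused so far = 3.527125 mL/hr × 14.7 hr = 51.84874 mL
Volume remaining = 81 − 51.84874 = 29.15126 mL
New rate:
Dose = 197 mcg/kg/min × 61.59091 kg = 12133.41 mcg/min
12133.41 mcg/min × 60 min/hr = 728004.5 mcg/hr
Rate = 728004.5 mcg/hr ÷ 35098.77 mcg/mL = 20.7416 mL/hr
Time remaining = 29.15126 mL ÷ 20.7416 mL/hr = 1.405449 hr

1.4 hours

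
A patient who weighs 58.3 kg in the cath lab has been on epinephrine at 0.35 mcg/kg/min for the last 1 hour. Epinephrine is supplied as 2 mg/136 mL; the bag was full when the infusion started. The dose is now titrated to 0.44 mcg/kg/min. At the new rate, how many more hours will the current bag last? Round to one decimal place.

Initial rate:
Dose = 0.35 mcg/kg/min × 58.3 kg = 20.405 mcg/min
20.405 mcg/min × 60 min/hr = 1224.3 mcg/hr
Concentration = 2 mg ÷ 136 mL = 0.01470588 mg/mL = 14.70588 mcg/mL
Rate = 1224.3 mcg/hr ÷ 14.70588 mcg/mL = 83.2524 mL/hr
Volume infused so far = 83.2524 mL/hr × 1 hr = 83.2524 mL
Volume remaining = 136 − 83.2524 = 52.7476 mL
New rate:
Dose = 0.44 mcg/kg/min × 58.3 kg = 25.652 mcg/min
25.652 mcg/min × 60 min/hr = 1539.12 mcg/hr
Rate = 1539.12 mcg/hr ÷ 14.70588 mcg/mL = 104.6602 mL/hr
Time remaining = 52.7476 mL ÷ 104.6602 mL/hr = 0.5039893 hr

0.5 hours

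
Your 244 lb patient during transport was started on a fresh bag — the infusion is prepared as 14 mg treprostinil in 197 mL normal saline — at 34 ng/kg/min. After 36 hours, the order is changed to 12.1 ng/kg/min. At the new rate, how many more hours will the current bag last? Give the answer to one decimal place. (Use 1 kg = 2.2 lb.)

72.7 hours

Initial rate:
Weight = 244 lb ÷ 2.2 lb/kg = 110.9091 kg
Dose = 34 ng/kg/min × 110.9091 kg = 3770.909 ng/min
3770.909 ng/min × 60 min/hr = 226254.5 ng/hr
Concentration = 14 mg ÷ 197 mL = 0.07106599 mg/mL = 71065.99 ng/mL
Rate = 226254.5 ng/hr ÷ 71065.99 ng/mL = 3.183725 mL/hr
Volume infused so far = 3.183725 mL/hr × 36 hr = 114.6141 mL
Volume remaining = 197 − 114.6141 = 82.38591 mL
New rate:
Dose = 12.1 ng/kg/min × 110.9091 kg = 1342 ng/min
1342 ng/min × 60 min/hr = 80520 ng/hr
Rate = 80520 ng/hr ÷ 71065.99 ng/mL = 1.133031 mL/hr
Time remaining = 82.38591 mL ÷ 1.133031 mL/hr = 72.71282 hr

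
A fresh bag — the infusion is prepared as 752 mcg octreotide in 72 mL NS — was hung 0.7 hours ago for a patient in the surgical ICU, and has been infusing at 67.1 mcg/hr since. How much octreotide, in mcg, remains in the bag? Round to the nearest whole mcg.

Concentration = 752 mcg ÷ 72 mL = 10.44444 mcg/mL
Rate = 67.1 mcg/hr ÷ 10.44444 mcg/mL = 6.424468 mL/hr
Volume infused = 6.424468 mL/hr × 0.7 hr = 4.497128 mL
Volume remaining = 72 − 4.497128 = 67.50287 mL
Drug remaining = 67.50287 mL × 10.44444 mcg/mL = 705.03 mcg

705 mcg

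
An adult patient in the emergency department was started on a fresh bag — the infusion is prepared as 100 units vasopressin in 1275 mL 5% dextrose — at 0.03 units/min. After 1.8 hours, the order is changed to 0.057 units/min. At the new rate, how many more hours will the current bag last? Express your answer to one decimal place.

Initial rate:
0.03 units/min × 60 min/hr = 1.8 units/hr
Concentration = 100 units ÷ 1275 mL = 0.07843137 units/mL
Rate = 1.8 units/hr ÷ 0.07843137 units/mL = 22.95 mL/hr
Volume infused so far = 22.95 mL/hr × 1.8 hr = 41.31 mL
Volume remaining = 1275 − 41.31 = 1233.69 mL
New rate:
0.057 units/min × 60 min/hr = 3.42 units/hr
Rate = 3.42 units/hr ÷ 0.07843137 units/mL = 43.605 mL/hr
Time remaining = 1233.69 mL ÷ 43.605 mL/hr = 28.2924 hr

28.3 hours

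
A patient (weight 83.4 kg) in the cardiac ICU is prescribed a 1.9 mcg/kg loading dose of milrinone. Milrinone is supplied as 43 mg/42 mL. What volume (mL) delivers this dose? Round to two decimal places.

Dose = 1.9 mcg/kg × 83.4 kg = 158.46 mcg
Concentration = 43 mg ÷ 42 mL = 1.02381 mg/mL = 1023.81 mcg/mL
Volume = 158.46 mcg ÷ 1023.81 mcg/mL = 0.1547749 mL

0.15 mL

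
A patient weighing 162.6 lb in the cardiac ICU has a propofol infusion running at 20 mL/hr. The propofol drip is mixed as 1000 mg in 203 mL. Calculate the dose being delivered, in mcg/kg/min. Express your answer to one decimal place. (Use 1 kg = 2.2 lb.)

Weight = 162.6 lb ÷ 2.2 lb/kg = 73.90909 kg
Concentration = 1000 mg ÷ 203 mL = 4.926108 mg/mL = 4926.108 mcg/mL
Drug rate = 20 mL/hr × 4926.108 mcg/mL = 98522.17 mcg/hr
98522.17 mcg/hr ÷ 60 min/hr = 1642.036 mcg/min
1642.036 mcg/min ÷ 73.90909 kg = 22.21697 mcg/kg/min

22.2 mcg/kg/min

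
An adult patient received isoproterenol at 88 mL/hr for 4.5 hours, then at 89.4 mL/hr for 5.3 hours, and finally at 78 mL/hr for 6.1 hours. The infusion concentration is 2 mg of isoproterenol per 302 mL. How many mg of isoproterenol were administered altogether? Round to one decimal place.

8.9 mg

Concentration = 2 mg ÷ 302 mL = 0.006622517 mg/mL
Stage 1: 88 mL/hr × 4.5 hr = 396 mL → 396 mL × 0.006622517 mg/mL = 2.622517 mg
Stage 2: 89.4 mL/hr × 5.3 hr = 473.82 mL → 473.82 mL × 0.006622517 mg/mL = 3.137881 mg
Stage 3: 78 mL/hr × 6.1 hr = 475.8 mL → 475.8 mL × 0.006622517 mg/mL = 3.150993 mg
Total = 2.622517 + 3.137881 + 3.150993 = 8.911391 mg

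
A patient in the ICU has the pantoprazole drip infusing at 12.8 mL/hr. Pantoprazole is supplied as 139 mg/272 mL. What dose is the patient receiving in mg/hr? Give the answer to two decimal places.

6.54 mg/hr

Concentration = 139 mg ÷ 272 mL = 0.5110294 mg/mL
Drug rate = 12.8 mL/hr × 0.5110294 mg/mL = 6.541176 mg/hr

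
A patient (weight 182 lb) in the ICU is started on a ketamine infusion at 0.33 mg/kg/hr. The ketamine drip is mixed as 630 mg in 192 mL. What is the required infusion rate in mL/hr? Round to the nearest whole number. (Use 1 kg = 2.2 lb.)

8 mL/hr

Weight = 182 lb ÷ 2.2 lb/kg = 82.72727 kg
Dose = 0.33 mg/kg/hr × 82.72727 kg = 27.3 mg/hr
Concentration = 630 mg ÷ 192 mL = 3.28125 mg/mL
Rate = 27.3 mg/hr ÷ 3.28125 mg/mL = 8.32 mL/hr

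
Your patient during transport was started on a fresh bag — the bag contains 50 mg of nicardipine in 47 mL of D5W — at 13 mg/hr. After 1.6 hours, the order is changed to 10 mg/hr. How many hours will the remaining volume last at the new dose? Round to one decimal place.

2.9 hours

Initial rate:
Concentration = 50 mg ÷ 47 mL = 1.06383 mg/mL
Rate = 13 mg/hr ÷ 1.06383 mg/mL = 12.22 mL/hr
Volume infused so far = 12.22 mL/hr × 1.6 hr = 19.552 mL
Volume remaining = 47 − 19.552 = 27.448 mL
New rate:
Rate = 10 mg/hr ÷ 1.06383 mg/mL = 9.4 mL/hr
Time remaining = 27.448 mL ÷ 9.4 mL/hr = 2.92 hr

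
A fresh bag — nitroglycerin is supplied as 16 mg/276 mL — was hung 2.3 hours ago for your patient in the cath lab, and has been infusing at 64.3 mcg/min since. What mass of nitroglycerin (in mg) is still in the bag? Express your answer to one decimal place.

7.1 mg

64.3 mcg/min × 60 min/hr = 3858 mcg/hr
Concentration = 16 mg ÷ 276 mL = 0.05797101 mg/mL = 57.97101 mcg/mL
Rate = 3858 mcg/hr ÷ 57.97101 mcg/mL = 66.5505 mL/hr
Volume infused = 66.5505 mL/hr × 2.3 hr = 153.0661 mL
Volume remaining = 276 − 153.0661 = 122.9339 mL
Drug remaining = 122.9339 mL × 57.97101 mcg/mL = 7126.6 mcg = 7.1266 mg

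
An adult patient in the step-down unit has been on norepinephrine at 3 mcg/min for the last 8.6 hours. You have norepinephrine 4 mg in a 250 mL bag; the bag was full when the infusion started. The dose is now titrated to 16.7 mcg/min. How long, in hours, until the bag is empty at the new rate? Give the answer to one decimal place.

Initial rate:
3 mcg/min × 60 min/hr = 180 mcg/hr
Concentration = 4 mg ÷ 250 mL = 0.016 mg/mL = 16 mcg/mL
Rate = 180 mcg/hr ÷ 16 mcg/mL = 11.25 mL/hr
Volume infused so far = 11.25 mL/hr × 8.6 hr = 96.75 mL
Volume remaining = 250 − 96.75 = 153.25 mL
New rate:
16.7 mcg/min × 60 min/hr = 1002 mcg/hr
Rate = 1002 mcg/hr ÷ 16 mcg/mL = 62.625 mL/hr
Time remaining = 153.25 mL ÷ 62.625 mL/hr = 2.447106 hr

2.4 hours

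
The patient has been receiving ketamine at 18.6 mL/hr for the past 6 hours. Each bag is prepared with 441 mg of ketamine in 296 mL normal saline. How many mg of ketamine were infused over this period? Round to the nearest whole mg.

166 mg

Concentration = 441 mg ÷ 296 mL = 1.489865 mg/mL
Drug rate = 18.6 mL/hr × 1.489865 mg/mL = 27.71149 mg/hr
Total = 27.71149 mg/hr × 6 hr = 166.2689 mg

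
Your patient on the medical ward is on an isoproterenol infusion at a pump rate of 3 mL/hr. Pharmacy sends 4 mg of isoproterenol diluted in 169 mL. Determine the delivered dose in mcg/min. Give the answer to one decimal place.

Concentration = 4 mg ÷ 169 mL = 0.02366864 mg/mL = 23.66864 mcg/mL
Drug rate = 3 mL/hr × 23.66864 mcg/mL = 71.00592 mcg/hr
71.00592 mcg/hr ÷ 60 min/hr = 1.183432 mcg/min

1.2 mcg/min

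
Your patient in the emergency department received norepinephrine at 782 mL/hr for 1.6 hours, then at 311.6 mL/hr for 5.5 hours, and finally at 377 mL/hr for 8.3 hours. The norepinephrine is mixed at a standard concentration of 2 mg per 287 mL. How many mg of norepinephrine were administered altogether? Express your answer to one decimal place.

Concentration = 2 mg ÷ 287 mL = 0.006968641 mg/mL
Stage 1: 782 mL/hr × 1.6 hr = 1251.2 mL → 1251.2 mL × 0.006968641 mg/mL = 8.719164 mg
Stage 2: 311.6 mL/hr × 5.5 hr = 1713.8 mL → 1713.8 mL × 0.006968641 mg/mL = 11.94286 mg
Stage 3: 377 mL/hr × 8.3 hr = 3129.1 mL → 3129.1 mL × 0.006968641 mg/mL = 21.80557 mg
Total = 8.719164 + 11.94286 + 21.80557 = 42.4676 mg

42.5 mg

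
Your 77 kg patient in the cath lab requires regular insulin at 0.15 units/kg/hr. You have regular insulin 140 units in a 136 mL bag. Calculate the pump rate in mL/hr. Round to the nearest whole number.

Dose = 0.15 units/kg/hr × 77 kg = 11.55 units/hr
Concentration = 140 units ÷ 136 mL = 1.029412 units/mL
Rate = 11.55 units/hr ÷ 1.029412 units/mL = 11.22 mL/hr

11 mL/hr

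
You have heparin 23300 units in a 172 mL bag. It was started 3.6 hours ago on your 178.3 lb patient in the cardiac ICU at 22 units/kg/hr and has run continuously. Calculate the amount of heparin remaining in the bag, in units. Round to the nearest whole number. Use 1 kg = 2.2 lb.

Weight = 178.3 lb ÷ 2.2 lb/kg = 81.04545 kg
Dose = 22 units/kg/hr × 81.04545 kg = 1783 units/hr
Concentration = 23300 units ÷ 172 mL = 135.4651 units/mL
Rate = 1783 units/hr ÷ 135.4651 units/mL = 13.16206 mL/hr
Volume infused = 13.16206 mL/hr × 3.6 hr = 47.38342 mL
Volume remaining = 172 − 47.38342 = 124.6166 mL
Drug remaining = 124.6166 mL × 135.4651 units/mL = 16881.2 units

16881 units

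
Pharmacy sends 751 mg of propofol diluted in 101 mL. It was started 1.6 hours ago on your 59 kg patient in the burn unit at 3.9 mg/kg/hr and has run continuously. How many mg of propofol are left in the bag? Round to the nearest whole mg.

Dose = 3.9 mg/kg/hr × 59 kg = 230.1 mg/hr
Concentration = 751 mg ÷ 101 mL = 7.435644 mg/mL
Rate = 230.1 mg/hr ÷ 7.435644 mg/mL = 30.94554 mL/hr
Volume infused = 30.94554 mL/hr × 1.6 hr = 49.51286 mL
Volume remaining = 101 − 49.51286 = 51.48714 mL
Drug remaining = 51.48714 mL × 7.435644 mg/mL = 382.84 mg

383 mg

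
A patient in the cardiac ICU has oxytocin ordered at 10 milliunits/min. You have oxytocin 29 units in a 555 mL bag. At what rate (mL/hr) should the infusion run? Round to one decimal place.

11.5 mL/hr

10 milliunits/min × 60 min/hr = 600 milliunits/hr
Concentration = 29 units ÷ 555 mL = 0.05225225 units/mL = 52.25225 milliunits/mL
Rate = 600 milliunits/hr ÷ 52.25225 milliunits/mL = 11.48276 mL/hr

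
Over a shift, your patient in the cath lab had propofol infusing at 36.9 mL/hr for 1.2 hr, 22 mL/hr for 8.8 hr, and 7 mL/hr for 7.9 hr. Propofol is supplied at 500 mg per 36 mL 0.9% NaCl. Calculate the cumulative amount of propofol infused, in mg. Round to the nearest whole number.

4072 mg

Concentration = 500 mg ÷ 36 mL = 13.88889 mg/mL
Stage 1: 36.9 mL/hr × 1.2 hr = 44.28 mL → 44.28 mL × 13.88889 mg/mL = 615 mg
Stage 2: 22 mL/hr × 8.8 hr = 193.6 mL → 193.6 mL × 13.88889 mg/mL = 2688.889 mg
Stage 3: 7 mL/hr × 7.9 hr = 55.3 mL → 55.3 mL × 13.88889 mg/mL = 768.0556 mg
Total = 615 + 2688.889 + 768.0556 = 4071.944 mg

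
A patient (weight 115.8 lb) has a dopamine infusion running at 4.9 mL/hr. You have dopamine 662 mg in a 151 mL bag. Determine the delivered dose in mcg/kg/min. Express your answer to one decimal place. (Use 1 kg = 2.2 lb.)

6.8 mcg/kg/min

Weight = 115.8 lb ÷ 2.2 lb/kg = 52.63636 kg
Concentration = 662 mg ÷ 151 mL = 4.384106 mg/mL = 4384.106 mcg/mL
Drug rate = 4.9 mL/hr × 4384.106 mcg/mL = 21482.12 mcg/hr
21482.12 mcg/hr ÷ 60 min/hr = 358.0353 mcg/min
358.0353 mcg/min ÷ 52.63636 kg = 6.802053 mcg/kg/min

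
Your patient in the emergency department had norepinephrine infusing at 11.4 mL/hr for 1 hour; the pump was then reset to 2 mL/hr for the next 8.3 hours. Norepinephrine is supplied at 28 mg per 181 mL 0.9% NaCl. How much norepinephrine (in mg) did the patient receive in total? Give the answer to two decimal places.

4.33 mg

Concentration = 28 mg ÷ 181 mL = 0.1546961 mg/mL
Stage 1: 11.4 mL/hr × 1 hr = 11.4 mL → 11.4 mL × 0.1546961 mg/mL = 1.763536 mg
Stage 2: 2 mL/hr × 8.3 hr = 16.6 mL → 16.6 mL × 0.1546961 mg/mL = 2.567956 mg
Total = 1.763536 + 2.567956 = 4.331492 mg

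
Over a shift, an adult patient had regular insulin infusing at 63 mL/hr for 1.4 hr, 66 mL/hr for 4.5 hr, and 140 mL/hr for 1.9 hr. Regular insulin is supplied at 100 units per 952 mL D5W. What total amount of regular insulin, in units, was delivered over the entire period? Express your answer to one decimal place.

Concentration = 100 units ÷ 952 mL = 0.105042 units/mL
Stage 1: 63 mL/hr × 1.4 hr = 88.2 mL → 88.2 mL × 0.105042 units/mL = 9.264706 units
Stage 2: 66 mL/hr × 4.5 hr = 297 mL → 297 mL × 0.105042 units/mL = 31.19748 units
Stage 3: 140 mL/hr × 1.9 hr = 266 mL → 266 mL × 0.105042 units/mL = 27.94118 units
Total = 9.264706 + 31.19748 + 27.94118 = 68.40336 units

68.4 units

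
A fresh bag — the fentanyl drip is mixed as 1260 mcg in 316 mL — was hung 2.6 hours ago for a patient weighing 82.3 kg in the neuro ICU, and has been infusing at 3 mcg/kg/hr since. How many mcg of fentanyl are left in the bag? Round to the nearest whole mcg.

Dose = 3 mcg/kg/hr × 82.3 kg = 246.9 mcg/hr
Concentration = 1260 mcg ÷ 316 mL = 3.987342 mcg/mL
Rate = 246.9 mcg/hr ÷ 3.987342 mcg/mL = 61.92095 mL/hr
Volume infused = 61.92095 mL/hr × 2.6 hr = 160.9945 mL
Volume remaining = 316 − 160.9945 = 155.0055 mL
Drug remaining = 155.0055 mL × 3.987342 mcg/mL = 618.06 mcg

618 mcg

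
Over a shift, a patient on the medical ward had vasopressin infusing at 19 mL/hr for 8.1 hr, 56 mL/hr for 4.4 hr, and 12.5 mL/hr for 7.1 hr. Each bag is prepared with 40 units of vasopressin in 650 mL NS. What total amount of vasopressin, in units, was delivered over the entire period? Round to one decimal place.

30.1 units

Concentration = 40 units ÷ 650 mL = 0.06153846 units/mL
Stage 1: 19 mL/hr × 8.1 hr = 153.9 mL → 153.9 mL × 0.06153846 units/mL = 9.470769 units
Stage 2: 56 mL/hr × 4.4 hr = 246.4 mL → 246.4 mL × 0.06153846 units/mL = 15.16308 units
Stage 3: 12.5 mL/hr × 7.1 hr = 88.75 mL → 88.75 mL × 0.06153846 units/mL = 5.461538 units
Total = 9.470769 + 15.16308 + 5.461538 = 30.09538 units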